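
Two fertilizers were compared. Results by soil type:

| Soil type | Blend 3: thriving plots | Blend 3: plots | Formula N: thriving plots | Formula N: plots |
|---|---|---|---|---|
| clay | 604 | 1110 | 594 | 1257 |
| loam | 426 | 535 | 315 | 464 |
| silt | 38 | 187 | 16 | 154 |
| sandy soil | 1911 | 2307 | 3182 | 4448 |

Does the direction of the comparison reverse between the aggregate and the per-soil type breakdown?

No

Clay: Blend 3 604/1110 = 54.4%, Formula N 594/1257 = 47.3% → Blend 3
Loam: Blend 3 426/535 = 79.6%, Formula N 315/464 = 67.9% → Blend 3
Silt: Blend 3 38/187 = 20.3%, Formula N 16/154 = 10.4% → Blend 3
Sandy soil: Blend 3 1911/2307 = 82.8%, Formula N 3182/4448 = 71.5% → Blend 3
Overall: Blend 3 2979/4139 = 72.0%, Formula N 4107/6323 = 65.0% → Blend 3
Blend 3 wins overall and in every soil group — no reversal.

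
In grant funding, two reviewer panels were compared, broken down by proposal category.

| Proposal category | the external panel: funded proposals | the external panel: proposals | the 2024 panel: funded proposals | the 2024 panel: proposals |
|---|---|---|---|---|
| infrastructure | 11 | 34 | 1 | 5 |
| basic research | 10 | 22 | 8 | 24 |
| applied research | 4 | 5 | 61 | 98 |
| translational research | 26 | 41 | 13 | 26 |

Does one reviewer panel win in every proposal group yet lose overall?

Yes

Infrastructure: the external panel 11/34 = 32.4%, the 2024 panel 1/5 = 20.0% → the external panel
Basic research: the external panel 10/22 = 45.5%, the 2024 panel 8/24 = 33.3% → the external panel
Applied research: the external panel 4/5 = 80.0%, the 2024 panel 61/98 = 62.2% → the external panel
Translational research: the external panel 26/41 = 63.4%, the 2024 panel 13/26 = 50.0% → the external panel
Overall: the external panel 51/102 = 50.0%, the 2024 panel 83/153 = 54.2% → the 2024 panel
The external panel wins each proposal group but the 2024 panel wins overall — the comparison reverses. The external panel's proposals skew toward infrastructure, which has a lower base rate.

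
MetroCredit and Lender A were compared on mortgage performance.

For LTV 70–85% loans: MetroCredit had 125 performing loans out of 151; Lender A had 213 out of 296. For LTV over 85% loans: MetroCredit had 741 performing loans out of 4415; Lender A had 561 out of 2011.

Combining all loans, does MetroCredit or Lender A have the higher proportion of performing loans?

Lender A

LTV 70–85%: MetroCredit 125/151 = 82.8%, Lender A 213/296 = 72.0% → MetroCredit
LTV over 85%: MetroCredit 741/4415 = 16.8%, Lender A 561/2011 = 27.9% → Lender A
Overall: MetroCredit 866/4566 = 19.0%, Lender A 774/2307 = 33.6% → Lender A
(Neither sweeps every loan-to-value group, but Lender A has the higher pooled rate.)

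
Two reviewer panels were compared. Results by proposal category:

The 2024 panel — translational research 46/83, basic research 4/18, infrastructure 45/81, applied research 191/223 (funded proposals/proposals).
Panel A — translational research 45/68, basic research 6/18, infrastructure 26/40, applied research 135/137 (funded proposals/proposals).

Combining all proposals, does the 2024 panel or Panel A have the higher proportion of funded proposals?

Translational research: the 2024 panel 46/83 = 55.4%, Panel A 45/68 = 66.2% → Panel A
Basic research: the 2024 panel 4/18 = 22.2%, Panel A 6/18 = 33.3% → Panel A
Infrastructure: the 2024 panel 45/81 = 55.6%, Panel A 26/40 = 65.0% → Panel A
Applied research: the 2024 panel 191/223 = 85.7%, Panel A 135/137 = 98.5% → Panel A
Overall: the 2024 panel 286/405 = 70.6%, Panel A 212/263 = 80.6% → Panel A

Panel A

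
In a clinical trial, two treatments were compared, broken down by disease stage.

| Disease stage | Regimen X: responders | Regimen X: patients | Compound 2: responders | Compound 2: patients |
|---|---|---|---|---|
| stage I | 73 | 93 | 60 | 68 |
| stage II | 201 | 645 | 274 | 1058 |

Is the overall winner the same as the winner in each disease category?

No

Stage I: Regimen X 73/93 = 78.5%, Compound 2 60/68 = 88.2% → Compound 2
Stage II: Regimen X 201/645 = 31.2%, Compound 2 274/1058 = 25.9% → Regimen X
Overall: Regimen X 274/738 = 37.1%, Compound 2 334/1126 = 29.7% → Regimen X
Neither sweeps: Regimen X wins 1 of 2 groups, Compound 2 wins 1. Regimen X wins overall but not every group — no Simpson reversal.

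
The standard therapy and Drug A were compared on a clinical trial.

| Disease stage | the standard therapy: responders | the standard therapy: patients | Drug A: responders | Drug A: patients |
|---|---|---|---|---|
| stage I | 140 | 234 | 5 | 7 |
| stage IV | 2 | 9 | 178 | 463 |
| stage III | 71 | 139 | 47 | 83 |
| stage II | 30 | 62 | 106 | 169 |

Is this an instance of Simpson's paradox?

Yes

Stage I: the standard therapy 140/234 = 59.8%, Drug A 5/7 = 71.4% → Drug A
Stage IV: the standard therapy 2/9 = 22.2%, Drug A 178/463 = 38.4% → Drug A
Stage III: the standard therapy 71/139 = 51.1%, Drug A 47/83 = 56.6% → Drug A
Stage II: the standard therapy 30/62 = 48.4%, Drug A 106/169 = 62.7% → Drug A
Overall: the standard therapy 243/444 = 54.7%, Drug A 336/722 = 46.5% → the standard therapy
Drug A wins each disease group but the standard therapy wins overall — the comparison reverses. Drug A's patients skew toward stage IV, which has a lower base rate.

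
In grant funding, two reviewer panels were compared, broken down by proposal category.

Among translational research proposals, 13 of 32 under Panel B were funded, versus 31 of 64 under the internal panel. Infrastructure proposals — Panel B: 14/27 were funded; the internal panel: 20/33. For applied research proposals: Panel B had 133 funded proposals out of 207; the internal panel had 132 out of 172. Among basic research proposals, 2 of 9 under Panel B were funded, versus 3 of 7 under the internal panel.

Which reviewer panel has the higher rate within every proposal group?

Translational research: Panel B 13/32 = 40.6%, the internal panel 31/64 = 48.4% → the internal panel
Infrastructure: Panel B 14/27 = 51.9%, the internal panel 20/33 = 60.6% → the internal panel
Applied research: Panel B 133/207 = 64.3%, the internal panel 132/172 = 76.7% → the internal panel
Basic research: Panel B 2/9 = 22.2%, the internal panel 3/7 = 42.9% → the internal panel
The internal panel has the higher rate in all 4 groups.

the internal panel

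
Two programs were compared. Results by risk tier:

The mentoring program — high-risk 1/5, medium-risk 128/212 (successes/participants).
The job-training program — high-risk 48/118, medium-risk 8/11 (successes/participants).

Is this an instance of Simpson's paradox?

Yes

High-risk: the mentoring program 1/5 = 20.0%, the job-training program 48/118 = 40.7% → the job-training program
Medium-risk: the mentoring program 128/212 = 60.4%, the job-training program 8/11 = 72.7% → the job-training program
Overall: the mentoring program 129/217 = 59.4%, the job-training program 56/129 = 43.4% → the mentoring program
The job-training program wins each risk group but the mentoring program wins overall — the comparison reverses. The job-training program's participants skew toward high-risk, which has a lower base rate.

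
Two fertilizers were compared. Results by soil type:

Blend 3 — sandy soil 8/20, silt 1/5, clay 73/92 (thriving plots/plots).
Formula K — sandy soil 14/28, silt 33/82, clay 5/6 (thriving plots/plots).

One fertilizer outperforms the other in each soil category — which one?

Sandy soil: Blend 3 8/20 = 40.0%, Formula K 14/28 = 50.0% → Formula K
Silt: Blend 3 1/5 = 20.0%, Formula K 33/82 = 40.2% → Formula K
Clay: Blend 3 73/92 = 79.3%, Formula K 5/6 = 83.3% → Formula K
Formula K has the higher rate in all 3 groups.

Formula K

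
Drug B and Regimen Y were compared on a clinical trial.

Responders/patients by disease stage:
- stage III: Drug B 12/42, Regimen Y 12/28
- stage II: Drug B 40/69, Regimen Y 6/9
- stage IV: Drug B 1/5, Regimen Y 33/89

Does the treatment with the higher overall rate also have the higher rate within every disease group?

No

Stage III: Drug B 12/42 = 28.6%, Regimen Y 12/28 = 42.9% → Regimen Y
Stage II: Drug B 40/69 = 58.0%, Regimen Y 6/9 = 66.7% → Regimen Y
Stage IV: Drug B 1/5 = 20.0%, Regimen Y 33/89 = 37.1% → Regimen Y
Overall: Drug B 53/116 = 45.7%, Regimen Y 51/126 = 40.5% → Drug B
Regimen Y wins each disease group but Drug B wins overall — the comparison reverses. Regimen Y's patients skew toward stage IV, which has a lower base rate.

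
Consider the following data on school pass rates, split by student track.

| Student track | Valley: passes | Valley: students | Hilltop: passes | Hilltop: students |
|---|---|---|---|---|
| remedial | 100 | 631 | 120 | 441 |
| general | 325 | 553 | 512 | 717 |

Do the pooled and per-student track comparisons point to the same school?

Remedial: Valley 100/631 = 15.8%, Hilltop 120/441 = 27.2% → Hilltop
General: Valley 325/553 = 58.8%, Hilltop 512/717 = 71.4% → Hilltop
Overall: Valley 425/1184 = 35.9%, Hilltop 632/1158 = 54.6% → Hilltop
Hilltop wins overall and in every student group — no reversal.

Yes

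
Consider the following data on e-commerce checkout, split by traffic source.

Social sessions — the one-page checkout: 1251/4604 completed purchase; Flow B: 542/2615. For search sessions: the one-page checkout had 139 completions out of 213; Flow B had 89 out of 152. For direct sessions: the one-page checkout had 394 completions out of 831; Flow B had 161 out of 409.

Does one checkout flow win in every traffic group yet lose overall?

Social: the one-page checkout 1251/4604 = 27.2%, Flow B 542/2615 = 20.7% → the one-page checkout
Search: the one-page checkout 139/213 = 65.3%, Flow B 89/152 = 58.6% → the one-page checkout
Direct: the one-page checkout 394/831 = 47.4%, Flow B 161/409 = 39.4% → the one-page checkout
Overall: the one-page checkout 1784/5648 = 31.6%, Flow B 792/3176 = 24.9% → the one-page checkout
The one-page checkout wins overall and in every traffic group — no reversal.

No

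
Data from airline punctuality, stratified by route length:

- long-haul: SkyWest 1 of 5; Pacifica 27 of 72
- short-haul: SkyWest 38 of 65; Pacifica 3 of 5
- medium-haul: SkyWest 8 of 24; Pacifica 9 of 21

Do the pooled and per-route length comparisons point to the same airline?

No

Long-haul: SkyWest 1/5 = 20.0%, Pacifica 27/72 = 37.5% → Pacifica
Short-haul: SkyWest 38/65 = 58.5%, Pacifica 3/5 = 60.0% → Pacifica
Medium-haul: SkyWest 8/24 = 33.3%, Pacifica 9/21 = 42.9% → Pacifica
Overall: SkyWest 47/94 = 50.0%, Pacifica 39/98 = 39.8% → SkyWest
Pacifica wins each route group but SkyWest wins overall — the comparison reverses. Pacifica's flights skew toward long-haul, which has a lower base rate.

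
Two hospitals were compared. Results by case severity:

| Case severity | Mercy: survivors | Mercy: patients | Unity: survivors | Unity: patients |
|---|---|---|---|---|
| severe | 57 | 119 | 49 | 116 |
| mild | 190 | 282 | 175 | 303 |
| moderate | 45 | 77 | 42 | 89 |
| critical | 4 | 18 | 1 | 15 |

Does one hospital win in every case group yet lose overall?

No

Severe: Mercy 57/119 = 47.9%, Unity 49/116 = 42.2% → Mercy
Mild: Mercy 190/282 = 67.4%, Unity 175/303 = 57.8% → Mercy
Moderate: Mercy 45/77 = 58.4%, Unity 42/89 = 47.2% → Mercy
Critical: Mercy 4/18 = 22.2%, Unity 1/15 = 6.7% → Mercy
Overall: Mercy 296/496 = 59.7%, Unity 267/523 = 51.1% → Mercy
Mercy wins overall and in every case group — no reversal.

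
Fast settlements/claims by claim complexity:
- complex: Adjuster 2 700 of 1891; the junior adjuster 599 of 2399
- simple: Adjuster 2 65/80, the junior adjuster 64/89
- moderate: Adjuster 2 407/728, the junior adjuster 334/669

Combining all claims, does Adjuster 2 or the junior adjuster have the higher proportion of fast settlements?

Adjuster 2

Complex: Adjuster 2 700/1891 = 37.0%, the junior adjuster 599/2399 = 25.0% → Adjuster 2
Simple: Adjuster 2 65/80 = 81.2%, the junior adjuster 64/89 = 71.9% → Adjuster 2
Moderate: Adjuster 2 407/728 = 55.9%, the junior adjuster 334/669 = 49.9% → Adjuster 2
Overall: Adjuster 2 1172/2699 = 43.4%, the junior adjuster 997/3157 = 31.6% → Adjuster 2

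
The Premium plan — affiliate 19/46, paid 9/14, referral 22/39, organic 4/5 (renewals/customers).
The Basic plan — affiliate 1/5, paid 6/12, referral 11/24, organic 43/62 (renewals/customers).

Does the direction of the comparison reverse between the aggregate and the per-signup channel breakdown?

Yes

Affiliate: the Premium plan 19/46 = 41.3%, the Basic plan 1/5 = 20.0% → the Premium plan
Paid: the Premium plan 9/14 = 64.3%, the Basic plan 6/12 = 50.0% → the Premium plan
Referral: the Premium plan 22/39 = 56.4%, the Basic plan 11/24 = 45.8% → the Premium plan
Organic: the Premium plan 4/5 = 80.0%, the Basic plan 43/62 = 69.4% → the Premium plan
Overall: the Premium plan 54/104 = 51.9%, the Basic plan 61/103 = 59.2% → the Basic plan
The Premium plan wins each signup group but the Basic plan wins overall — the comparison reverses. The Premium plan's customers skew toward affiliate, which has a lower base rate.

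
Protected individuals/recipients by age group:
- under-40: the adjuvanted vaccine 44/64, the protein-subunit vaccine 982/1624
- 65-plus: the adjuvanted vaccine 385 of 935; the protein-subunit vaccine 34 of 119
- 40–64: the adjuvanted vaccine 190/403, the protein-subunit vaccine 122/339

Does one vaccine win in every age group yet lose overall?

Under-40: the adjuvanted vaccine 44/64 = 68.8%, the protein-subunit vaccine 982/1624 = 60.5% → the adjuvanted vaccine
65-plus: the adjuvanted vaccine 385/935 = 41.2%, the protein-subunit vaccine 34/119 = 28.6% → the adjuvanted vaccine
40–64: the adjuvanted vaccine 190/403 = 47.1%, the protein-subunit vaccine 122/339 = 36.0% → the adjuvanted vaccine
Overall: the adjuvanted vaccine 619/1402 = 44.2%, the protein-subunit vaccine 1138/2082 = 54.7% → the protein-subunit vaccine
The adjuvanted vaccine wins each age group but the protein-subunit vaccine wins overall — the comparison reverses. The adjuvanted vaccine's recipients skew toward 65-plus, which has a lower base rate.

Yes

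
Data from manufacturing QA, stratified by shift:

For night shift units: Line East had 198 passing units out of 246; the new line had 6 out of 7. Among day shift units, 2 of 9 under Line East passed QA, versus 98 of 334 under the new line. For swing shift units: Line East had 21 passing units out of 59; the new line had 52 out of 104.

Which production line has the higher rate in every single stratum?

Night shift: Line East 198/246 = 80.5%, the new line 6/7 = 85.7% → the new line
Day shift: Line East 2/9 = 22.2%, the new line 98/334 = 29.3% → the new line
Swing shift: Line East 21/59 = 35.6%, the new line 52/104 = 50.0% → the new line
The new line has the higher rate in all 3 groups.

the new line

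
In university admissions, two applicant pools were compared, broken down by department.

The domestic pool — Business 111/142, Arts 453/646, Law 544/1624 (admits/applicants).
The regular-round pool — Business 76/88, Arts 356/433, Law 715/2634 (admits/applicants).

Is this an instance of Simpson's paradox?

Business: the domestic pool 111/142 = 78.2%, the regular-round pool 76/88 = 86.4% → the regular-round pool
Arts: the domestic pool 453/646 = 70.1%, the regular-round pool 356/433 = 82.2% → the regular-round pool
Law: the domestic pool 544/1624 = 33.5%, the regular-round pool 715/2634 = 27.1% → the domestic pool
Overall: the domestic pool 1108/2412 = 45.9%, the regular-round pool 1147/3155 = 36.4% → the domestic pool
Neither sweeps: the domestic pool wins 1 of 3 groups, the regular-round pool wins 2. The domestic pool wins overall but not every group — no Simpson reversal.

No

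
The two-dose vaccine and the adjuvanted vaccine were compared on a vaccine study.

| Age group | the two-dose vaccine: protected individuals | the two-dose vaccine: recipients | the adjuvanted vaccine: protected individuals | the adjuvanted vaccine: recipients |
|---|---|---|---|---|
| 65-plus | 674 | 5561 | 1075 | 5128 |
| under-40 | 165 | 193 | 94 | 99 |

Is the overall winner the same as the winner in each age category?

Yes

65-plus: the two-dose vaccine 674/5561 = 12.1%, the adjuvanted vaccine 1075/5128 = 21.0% → the adjuvanted vaccine
Under-40: the two-dose vaccine 165/193 = 85.5%, the adjuvanted vaccine 94/99 = 94.9% → the adjuvanted vaccine
Overall: the two-dose vaccine 839/5754 = 14.6%, the adjuvanted vaccine 1169/5227 = 22.4% → the adjuvanted vaccine
The adjuvanted vaccine wins overall and in every age group — no reversal.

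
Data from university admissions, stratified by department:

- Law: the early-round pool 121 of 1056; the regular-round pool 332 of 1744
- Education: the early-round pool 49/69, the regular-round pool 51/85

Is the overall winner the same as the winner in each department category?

Law: the early-round pool 121/1056 = 11.5%, the regular-round pool 332/1744 = 19.0% → the regular-round pool
Education: the early-round pool 49/69 = 71.0%, the regular-round pool 51/85 = 60.0% → the early-round pool
Overall: the early-round pool 170/1125 = 15.1%, the regular-round pool 383/1829 = 20.9% → the regular-round pool
Neither sweeps: the early-round pool wins 1 of 2 groups, the regular-round pool wins 1. The regular-round pool wins overall but not every group — no Simpson reversal.

No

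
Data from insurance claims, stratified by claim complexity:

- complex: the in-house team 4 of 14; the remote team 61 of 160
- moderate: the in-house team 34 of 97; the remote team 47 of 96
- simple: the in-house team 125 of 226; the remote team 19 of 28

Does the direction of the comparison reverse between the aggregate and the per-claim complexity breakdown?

Complex: the in-house team 4/14 = 28.6%, the remote team 61/160 = 38.1% → the remote team
Moderate: the in-house team 34/97 = 35.1%, the remote team 47/96 = 49.0% → the remote team
Simple: the in-house team 125/226 = 55.3%, the remote team 19/28 = 67.9% → the remote team
Overall: the in-house team 163/337 = 48.4%, the remote team 127/284 = 44.7% → the in-house team
The remote team wins each claim group but the in-house team wins overall — the comparison reverses. The remote team's claims skew toward complex, which has a lower base rate.

Yes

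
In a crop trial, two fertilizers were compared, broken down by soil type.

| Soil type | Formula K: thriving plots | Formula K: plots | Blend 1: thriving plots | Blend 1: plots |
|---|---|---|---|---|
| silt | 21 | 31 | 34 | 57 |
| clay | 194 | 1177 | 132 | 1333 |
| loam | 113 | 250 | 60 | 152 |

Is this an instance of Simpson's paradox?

Silt: Formula K 21/31 = 67.7%, Blend 1 34/57 = 59.6% → Formula K
Clay: Formula K 194/1177 = 16.5%, Blend 1 132/1333 = 9.9% → Formula K
Loam: Formula K 113/250 = 45.2%, Blend 1 60/152 = 39.5% → Formula K
Overall: Formula K 328/1458 = 22.5%, Blend 1 226/1542 = 14.7% → Formula K
Formula K wins overall and in every soil group — no reversal.

No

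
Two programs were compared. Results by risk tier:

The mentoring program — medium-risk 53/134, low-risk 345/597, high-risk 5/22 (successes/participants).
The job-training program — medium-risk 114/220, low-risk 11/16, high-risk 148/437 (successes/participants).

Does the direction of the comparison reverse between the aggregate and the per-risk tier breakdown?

Medium-risk: the mentoring program 53/134 = 39.6%, the job-training program 114/220 = 51.8% → the job-training program
Low-risk: the mentoring program 345/597 = 57.8%, the job-training program 11/16 = 68.8% → the job-training program
High-risk: the mentoring program 5/22 = 22.7%, the job-training program 148/437 = 33.9% → the job-training program
Overall: the mentoring program 403/753 = 53.5%, the job-training program 273/673 = 40.6% → the mentoring program
The job-training program wins each risk group but the mentoring program wins overall — the comparison reverses. The job-training program's participants skew toward high-risk, which has a lower base rate.

Yes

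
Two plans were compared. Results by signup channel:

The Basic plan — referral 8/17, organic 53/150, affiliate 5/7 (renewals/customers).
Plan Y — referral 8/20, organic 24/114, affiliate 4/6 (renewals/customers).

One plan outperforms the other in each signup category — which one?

the Basic plan

Referral: the Basic plan 8/17 = 47.1%, Plan Y 8/20 = 40.0% → the Basic plan
Organic: the Basic plan 53/150 = 35.3%, Plan Y 24/114 = 21.1% → the Basic plan
Affiliate: the Basic plan 5/7 = 71.4%, Plan Y 4/6 = 66.7% → the Basic plan
The Basic plan has the higher rate in all 3 groups.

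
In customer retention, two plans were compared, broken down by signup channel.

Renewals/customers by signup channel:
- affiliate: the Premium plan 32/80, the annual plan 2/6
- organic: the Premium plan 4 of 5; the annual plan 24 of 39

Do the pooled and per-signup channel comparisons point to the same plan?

Affiliate: the Premium plan 32/80 = 40.0%, the annual plan 2/6 = 33.3% → the Premium plan
Organic: the Premium plan 4/5 = 80.0%, the annual plan 24/39 = 61.5% → the Premium plan
Overall: the Premium plan 36/85 = 42.4%, the annual plan 26/45 = 57.8% → the annual plan
The Premium plan wins each signup group but the annual plan wins overall — the comparison reverses. The Premium plan's customers skew toward affiliate, which has a lower base rate.

No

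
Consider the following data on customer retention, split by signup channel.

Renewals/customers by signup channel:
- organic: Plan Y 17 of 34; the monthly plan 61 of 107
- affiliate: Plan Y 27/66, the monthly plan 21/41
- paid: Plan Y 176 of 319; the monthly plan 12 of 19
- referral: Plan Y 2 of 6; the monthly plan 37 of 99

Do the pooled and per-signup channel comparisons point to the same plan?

Organic: Plan Y 17/34 = 50.0%, the monthly plan 61/107 = 57.0% → the monthly plan
Affiliate: Plan Y 27/66 = 40.9%, the monthly plan 21/41 = 51.2% → the monthly plan
Paid: Plan Y 176/319 = 55.2%, the monthly plan 12/19 = 63.2% → the monthly plan
Referral: Plan Y 2/6 = 33.3%, the monthly plan 37/99 = 37.4% → the monthly plan
Overall: Plan Y 222/425 = 52.2%, the monthly plan 131/266 = 49.2% → Plan Y
The monthly plan wins each signup group but Plan Y wins overall — the comparison reverses. The monthly plan's customers skew toward referral, which has a lower base rate.

No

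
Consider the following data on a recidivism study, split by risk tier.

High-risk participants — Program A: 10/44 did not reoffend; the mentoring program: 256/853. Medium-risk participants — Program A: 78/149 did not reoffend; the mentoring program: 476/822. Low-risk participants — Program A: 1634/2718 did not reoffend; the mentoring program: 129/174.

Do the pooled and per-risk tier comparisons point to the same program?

No

High-risk: Program A 10/44 = 22.7%, the mentoring program 256/853 = 30.0% → the mentoring program
Medium-risk: Program A 78/149 = 52.3%, the mentoring program 476/822 = 57.9% → the mentoring program
Low-risk: Program A 1634/2718 = 60.1%, the mentoring program 129/174 = 74.1% → the mentoring program
Overall: Program A 1722/2911 = 59.2%, the mentoring program 861/1849 = 46.6% → Program A
The mentoring program wins each risk group but Program A wins overall — the comparison reverses. The mentoring program's participants skew toward high-risk, which has a lower base rate.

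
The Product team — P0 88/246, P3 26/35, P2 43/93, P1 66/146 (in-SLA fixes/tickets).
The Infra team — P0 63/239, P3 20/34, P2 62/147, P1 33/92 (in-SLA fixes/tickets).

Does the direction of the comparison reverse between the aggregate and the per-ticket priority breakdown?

No

P0: the Product team 88/246 = 35.8%, the Infra team 63/239 = 26.4% → the Product team
P3: the Product team 26/35 = 74.3%, the Infra team 20/34 = 58.8% → the Product team
P2: the Product team 43/93 = 46.2%, the Infra team 62/147 = 42.2% → the Product team
P1: the Product team 66/146 = 45.2%, the Infra team 33/92 = 35.9% → the Product team
Overall: the Product team 223/520 = 42.9%, the Infra team 178/512 = 34.8% → the Product team
The Product team wins overall and in every ticket group — no reversal.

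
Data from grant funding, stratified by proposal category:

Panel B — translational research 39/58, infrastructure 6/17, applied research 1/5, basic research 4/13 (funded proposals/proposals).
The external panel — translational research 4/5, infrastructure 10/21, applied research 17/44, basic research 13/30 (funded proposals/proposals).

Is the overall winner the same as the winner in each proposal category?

No

Translational research: Panel B 39/58 = 67.2%, the external panel 4/5 = 80.0% → the external panel
Infrastructure: Panel B 6/17 = 35.3%, the external panel 10/21 = 47.6% → the external panel
Applied research: Panel B 1/5 = 20.0%, the external panel 17/44 = 38.6% → the external panel
Basic research: Panel B 4/13 = 30.8%, the external panel 13/30 = 43.3% → the external panel
Overall: Panel B 50/93 = 53.8%, the external panel 44/100 = 44.0% → Panel B
The external panel wins each proposal group but Panel B wins overall — the comparison reverses. The external panel's proposals skew toward applied research, which has a lower base rate.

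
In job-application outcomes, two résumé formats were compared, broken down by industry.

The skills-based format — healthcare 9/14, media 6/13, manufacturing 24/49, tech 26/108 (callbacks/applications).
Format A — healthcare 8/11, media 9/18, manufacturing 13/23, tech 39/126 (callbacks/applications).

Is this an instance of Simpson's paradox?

No

Healthcare: the skills-based format 9/14 = 64.3%, Format A 8/11 = 72.7% → Format A
Media: the skills-based format 6/13 = 46.2%, Format A 9/18 = 50.0% → Format A
Manufacturing: the skills-based format 24/49 = 49.0%, Format A 13/23 = 56.5% → Format A
Tech: the skills-based format 26/108 = 24.1%, Format A 39/126 = 31.0% → Format A
Overall: the skills-based format 65/184 = 35.3%, Format A 69/178 = 38.8% → Format A
Format A wins overall and in every industry group — no reversal.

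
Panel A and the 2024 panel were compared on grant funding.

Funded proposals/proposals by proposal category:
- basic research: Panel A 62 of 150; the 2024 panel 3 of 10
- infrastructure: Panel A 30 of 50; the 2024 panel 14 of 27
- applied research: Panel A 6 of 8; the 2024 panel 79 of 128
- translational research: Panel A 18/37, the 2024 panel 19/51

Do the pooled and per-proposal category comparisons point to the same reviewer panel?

No

Basic research: Panel A 62/150 = 41.3%, the 2024 panel 3/10 = 30.0% → Panel A
Infrastructure: Panel A 30/50 = 60.0%, the 2024 panel 14/27 = 51.9% → Panel A
Applied research: Panel A 6/8 = 75.0%, the 2024 panel 79/128 = 61.7% → Panel A
Translational research: Panel A 18/37 = 48.6%, the 2024 panel 19/51 = 37.3% → Panel A
Overall: Panel A 116/245 = 47.3%, the 2024 panel 115/216 = 53.2% → the 2024 panel
Panel A wins each proposal group but the 2024 panel wins overall — the comparison reverses. Panel A's proposals skew toward basic research, which has a lower base rate.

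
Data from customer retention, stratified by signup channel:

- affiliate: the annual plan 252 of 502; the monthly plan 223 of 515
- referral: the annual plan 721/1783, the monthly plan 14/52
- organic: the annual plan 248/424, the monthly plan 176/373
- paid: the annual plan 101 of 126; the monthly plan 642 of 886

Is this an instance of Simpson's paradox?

Yes

Affiliate: the annual plan 252/502 = 50.2%, the monthly plan 223/515 = 43.3% → the annual plan
Referral: the annual plan 721/1783 = 40.4%, the monthly plan 14/52 = 26.9% → the annual plan
Organic: the annual plan 248/424 = 58.5%, the monthly plan 176/373 = 47.2% → the annual plan
Paid: the annual plan 101/126 = 80.2%, the monthly plan 642/886 = 72.5% → the annual plan
Overall: the annual plan 1322/2835 = 46.6%, the monthly plan 1055/1826 = 57.8% → the monthly plan
The annual plan wins each signup group but the monthly plan wins overall — the comparison reverses. The annual plan's customers skew toward referral, which has a lower base rate.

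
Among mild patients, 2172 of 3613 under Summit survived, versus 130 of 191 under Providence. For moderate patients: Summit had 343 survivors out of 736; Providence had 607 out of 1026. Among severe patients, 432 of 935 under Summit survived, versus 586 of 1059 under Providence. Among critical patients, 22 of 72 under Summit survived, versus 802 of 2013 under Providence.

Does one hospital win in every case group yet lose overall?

Mild: Summit 2172/3613 = 60.1%, Providence 130/191 = 68.1% → Providence
Moderate: Summit 343/736 = 46.6%, Providence 607/1026 = 59.2% → Providence
Severe: Summit 432/935 = 46.2%, Providence 586/1059 = 55.3% → Providence
Critical: Summit 22/72 = 30.6%, Providence 802/2013 = 39.8% → Providence
Overall: Summit 2969/5356 = 55.4%, Providence 2125/4289 = 49.5% → Summit
Providence wins each case group but Summit wins overall — the comparison reverses. Providence's patients skew toward critical, which has a lower base rate.

Yes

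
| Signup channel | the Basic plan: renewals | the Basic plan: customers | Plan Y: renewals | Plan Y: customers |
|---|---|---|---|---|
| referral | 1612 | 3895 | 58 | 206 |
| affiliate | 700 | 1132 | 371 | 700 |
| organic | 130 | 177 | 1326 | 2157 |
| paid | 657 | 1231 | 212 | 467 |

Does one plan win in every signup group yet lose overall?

Yes

Referral: the Basic plan 1612/3895 = 41.4%, Plan Y 58/206 = 28.2% → the Basic plan
Affiliate: the Basic plan 700/1132 = 61.8%, Plan Y 371/700 = 53.0% → the Basic plan
Organic: the Basic plan 130/177 = 73.4%, Plan Y 1326/2157 = 61.5% → the Basic plan
Paid: the Basic plan 657/1231 = 53.4%, Plan Y 212/467 = 45.4% → the Basic plan
Overall: the Basic plan 3099/6435 = 48.2%, Plan Y 1967/3530 = 55.7% → Plan Y
The Basic plan wins each signup group but Plan Y wins overall — the comparison reverses. The Basic plan's customers skew toward referral, which has a lower base rate.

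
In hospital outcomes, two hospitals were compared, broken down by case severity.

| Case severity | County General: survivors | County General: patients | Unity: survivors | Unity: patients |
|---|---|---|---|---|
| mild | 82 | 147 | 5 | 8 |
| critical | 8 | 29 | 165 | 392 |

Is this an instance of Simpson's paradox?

Mild: County General 82/147 = 55.8%, Unity 5/8 = 62.5% → Unity
Critical: County General 8/29 = 27.6%, Unity 165/392 = 42.1% → Unity
Overall: County General 90/176 = 51.1%, Unity 170/400 = 42.5% → County General
Unity wins each case group but County General wins overall — the comparison reverses. Unity's patients skew toward critical, which has a lower base rate.

Yes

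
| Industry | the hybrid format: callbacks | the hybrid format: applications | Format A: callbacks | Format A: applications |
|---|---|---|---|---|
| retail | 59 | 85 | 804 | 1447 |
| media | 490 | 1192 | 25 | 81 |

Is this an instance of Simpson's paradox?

Retail: the hybrid format 59/85 = 69.4%, Format A 804/1447 = 55.6% → the hybrid format
Media: the hybrid format 490/1192 = 41.1%, Format A 25/81 = 30.9% → the hybrid format
Overall: the hybrid format 549/1277 = 43.0%, Format A 829/1528 = 54.3% → Format A
The hybrid format wins each industry group but Format A wins overall — the comparison reverses. The hybrid format's applications skew toward media, which has a lower base rate.

Yes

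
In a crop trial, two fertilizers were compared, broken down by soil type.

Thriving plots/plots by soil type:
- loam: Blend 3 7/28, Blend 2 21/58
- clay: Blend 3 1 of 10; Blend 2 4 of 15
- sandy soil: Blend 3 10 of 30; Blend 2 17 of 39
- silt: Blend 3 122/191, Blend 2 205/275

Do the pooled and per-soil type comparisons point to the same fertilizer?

Yes

Loam: Blend 3 7/28 = 25.0%, Blend 2 21/58 = 36.2% → Blend 2
Clay: Blend 3 1/10 = 10.0%, Blend 2 4/15 = 26.7% → Blend 2
Sandy soil: Blend 3 10/30 = 33.3%, Blend 2 17/39 = 43.6% → Blend 2
Silt: Blend 3 122/191 = 63.9%, Blend 2 205/275 = 74.5% → Blend 2
Overall: Blend 3 140/259 = 54.1%, Blend 2 247/387 = 63.8% → Blend 2
Blend 2 wins overall and in every soil group — no reversal.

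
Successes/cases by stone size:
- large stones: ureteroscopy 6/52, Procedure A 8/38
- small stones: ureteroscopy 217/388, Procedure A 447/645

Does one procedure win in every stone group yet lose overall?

Large stones: ureteroscopy 6/52 = 11.5%, Procedure A 8/38 = 21.1% → Procedure A
Small stones: ureteroscopy 217/388 = 55.9%, Procedure A 447/645 = 69.3% → Procedure A
Overall: ureteroscopy 223/440 = 50.7%, Procedure A 455/683 = 66.6% → Procedure A
Procedure A wins overall and in every stone group — no reversal.

No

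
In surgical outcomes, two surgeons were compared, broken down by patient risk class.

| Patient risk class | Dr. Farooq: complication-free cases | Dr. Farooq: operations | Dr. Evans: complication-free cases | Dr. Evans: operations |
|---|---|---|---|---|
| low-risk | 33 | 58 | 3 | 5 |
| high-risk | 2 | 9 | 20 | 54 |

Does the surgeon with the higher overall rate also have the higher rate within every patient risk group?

Low-risk: Dr. Farooq 33/58 = 56.9%, Dr. Evans 3/5 = 60.0% → Dr. Evans
High-risk: Dr. Farooq 2/9 = 22.2%, Dr. Evans 20/54 = 37.0% → Dr. Evans
Overall: Dr. Farooq 35/67 = 52.2%, Dr. Evans 23/59 = 39.0% → Dr. Farooq
Dr. Evans wins each patient risk group but Dr. Farooq wins overall — the comparison reverses. Dr. Evans's operations skew toward high-risk, which has a lower base rate.

No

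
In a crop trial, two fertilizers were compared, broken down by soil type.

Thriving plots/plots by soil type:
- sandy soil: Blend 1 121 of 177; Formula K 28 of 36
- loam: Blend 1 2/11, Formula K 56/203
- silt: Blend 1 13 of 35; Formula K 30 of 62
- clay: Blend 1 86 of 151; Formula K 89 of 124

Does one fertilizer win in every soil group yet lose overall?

Sandy soil: Blend 1 121/177 = 68.4%, Formula K 28/36 = 77.8% → Formula K
Loam: Blend 1 2/11 = 18.2%, Formula K 56/203 = 27.6% → Formula K
Silt: Blend 1 13/35 = 37.1%, Formula K 30/62 = 48.4% → Formula K
Clay: Blend 1 86/151 = 57.0%, Formula K 89/124 = 71.8% → Formula K
Overall: Blend 1 222/374 = 59.4%, Formula K 203/425 = 47.8% → Blend 1
Formula K wins each soil group but Blend 1 wins overall — the comparison reverses. Formula K's plots skew toward loam, which has a lower base rate.

Yes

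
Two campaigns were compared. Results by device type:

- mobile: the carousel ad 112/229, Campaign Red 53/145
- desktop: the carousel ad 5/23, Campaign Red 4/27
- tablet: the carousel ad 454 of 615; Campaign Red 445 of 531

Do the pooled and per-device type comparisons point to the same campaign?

Mobile: the carousel ad 112/229 = 48.9%, Campaign Red 53/145 = 36.6% → the carousel ad
Desktop: the carousel ad 5/23 = 21.7%, Campaign Red 4/27 = 14.8% → the carousel ad
Tablet: the carousel ad 454/615 = 73.8%, Campaign Red 445/531 = 83.8% → Campaign Red
Overall: the carousel ad 571/867 = 65.9%, Campaign Red 502/703 = 71.4% → Campaign Red
Neither sweeps: the carousel ad wins 2 of 3 groups, Campaign Red wins 1. Campaign Red wins overall but not every group — no Simpson reversal.

No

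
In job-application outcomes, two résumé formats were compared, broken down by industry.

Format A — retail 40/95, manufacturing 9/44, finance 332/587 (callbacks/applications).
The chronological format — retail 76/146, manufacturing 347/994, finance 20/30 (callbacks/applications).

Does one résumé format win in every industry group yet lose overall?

Yes

Retail: Format A 40/95 = 42.1%, the chronological format 76/146 = 52.1% → the chronological format
Manufacturing: Format A 9/44 = 20.5%, the chronological format 347/994 = 34.9% → the chronological format
Finance: Format A 332/587 = 56.6%, the chronological format 20/30 = 66.7% → the chronological format
Overall: Format A 381/726 = 52.5%, the chronological format 443/1170 = 37.9% → Format A
The chronological format wins each industry group but Format A wins overall — the comparison reverses. The chronological format's applications skew toward manufacturing, which has a lower base rate.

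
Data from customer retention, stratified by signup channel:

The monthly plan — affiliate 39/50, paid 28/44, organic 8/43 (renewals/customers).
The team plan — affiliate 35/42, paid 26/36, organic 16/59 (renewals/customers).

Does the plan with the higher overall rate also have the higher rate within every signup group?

Yes

Affiliate: the monthly plan 39/50 = 78.0%, the team plan 35/42 = 83.3% → the team plan
Paid: the monthly plan 28/44 = 63.6%, the team plan 26/36 = 72.2% → the team plan
Organic: the monthly plan 8/43 = 18.6%, the team plan 16/59 = 27.1% → the team plan
Overall: the monthly plan 75/137 = 54.7%, the team plan 77/137 = 56.2% → the team plan
The team plan wins overall and in every signup group — no reversal.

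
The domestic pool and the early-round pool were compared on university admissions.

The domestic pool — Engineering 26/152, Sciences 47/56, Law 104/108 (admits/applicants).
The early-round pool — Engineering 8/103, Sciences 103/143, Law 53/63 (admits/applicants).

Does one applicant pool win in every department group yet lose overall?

Engineering: the domestic pool 26/152 = 17.1%, the early-round pool 8/103 = 7.8% → the domestic pool
Sciences: the domestic pool 47/56 = 83.9%, the early-round pool 103/143 = 72.0% → the domestic pool
Law: the domestic pool 104/108 = 96.3%, the early-round pool 53/63 = 84.1% → the domestic pool
Overall: the domestic pool 177/316 = 56.0%, the early-round pool 164/309 = 53.1% → the domestic pool
The domestic pool wins overall and in every department group — no reversal.

No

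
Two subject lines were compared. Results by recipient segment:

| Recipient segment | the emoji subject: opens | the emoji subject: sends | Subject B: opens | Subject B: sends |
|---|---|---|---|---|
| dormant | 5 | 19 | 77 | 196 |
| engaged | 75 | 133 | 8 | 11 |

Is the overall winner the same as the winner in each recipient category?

Dormant: the emoji subject 5/19 = 26.3%, Subject B 77/196 = 39.3% → Subject B
Engaged: the emoji subject 75/133 = 56.4%, Subject B 8/11 = 72.7% → Subject B
Overall: the emoji subject 80/152 = 52.6%, Subject B 85/207 = 41.1% → the emoji subject
Subject B wins each recipient group but the emoji subject wins overall — the comparison reverses. Subject B's sends skew toward dormant, which has a lower base rate.

No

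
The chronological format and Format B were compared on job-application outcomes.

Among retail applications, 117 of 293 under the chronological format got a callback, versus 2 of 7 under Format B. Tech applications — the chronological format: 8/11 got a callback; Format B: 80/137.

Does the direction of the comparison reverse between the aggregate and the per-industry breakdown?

Yes

Retail: the chronological format 117/293 = 39.9%, Format B 2/7 = 28.6% → the chronological format
Tech: the chronological format 8/11 = 72.7%, Format B 80/137 = 58.4% → the chronological format
Overall: the chronological format 125/304 = 41.1%, Format B 82/144 = 56.9% → Format B
The chronological format wins each industry group but Format B wins overall — the comparison reverses. The chronological format's applications skew toward retail, which has a lower base rate.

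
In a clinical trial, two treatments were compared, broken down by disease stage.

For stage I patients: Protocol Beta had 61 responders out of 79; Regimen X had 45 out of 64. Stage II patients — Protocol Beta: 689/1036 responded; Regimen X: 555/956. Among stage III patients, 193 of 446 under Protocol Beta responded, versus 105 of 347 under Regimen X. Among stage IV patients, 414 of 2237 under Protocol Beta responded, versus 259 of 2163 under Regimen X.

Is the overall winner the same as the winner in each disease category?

Stage I: Protocol Beta 61/79 = 77.2%, Regimen X 45/64 = 70.3% → Protocol Beta
Stage II: Protocol Beta 689/1036 = 66.5%, Regimen X 555/956 = 58.1% → Protocol Beta
Stage III: Protocol Beta 193/446 = 43.3%, Regimen X 105/347 = 30.3% → Protocol Beta
Stage IV: Protocol Beta 414/2237 = 18.5%, Regimen X 259/2163 = 12.0% → Protocol Beta
Overall: Protocol Beta 1357/3798 = 35.7%, Regimen X 964/3530 = 27.3% → Protocol Beta
Protocol Beta wins overall and in every disease group — no reversal.

Yes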